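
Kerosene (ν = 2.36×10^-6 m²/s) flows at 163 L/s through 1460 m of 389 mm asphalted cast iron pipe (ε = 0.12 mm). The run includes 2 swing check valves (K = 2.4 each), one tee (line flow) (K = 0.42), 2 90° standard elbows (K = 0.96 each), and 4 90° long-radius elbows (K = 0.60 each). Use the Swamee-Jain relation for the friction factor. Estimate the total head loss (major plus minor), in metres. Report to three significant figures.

H_L ≈ 7.25 m

V = 4Q/(πD²) = 1.372 m/s; V²/2g = 0.09587 m
Re = 2.26×10^5, ε/D = 3.08×10^-4 → f = 0.01761 (Swamee-Jain)
Major: h_f = f(L/D)·V²/2g = 0.01761·3753·0.09587 = 6.335 m
Minor: ΣK = 9.54; h_m = ΣK·V²/2g = 0.9146 m
Total H_L = 6.335 + 0.9146 = 7.250 m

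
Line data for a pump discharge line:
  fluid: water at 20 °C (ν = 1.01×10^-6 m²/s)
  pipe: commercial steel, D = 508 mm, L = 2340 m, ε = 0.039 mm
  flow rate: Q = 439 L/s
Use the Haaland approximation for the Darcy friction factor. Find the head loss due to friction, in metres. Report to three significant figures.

h_f ≈ 14.2 m

V = 4Q/(πD²) = 4·0.439/(π·0.508²) = 2.166 m/s
Re = VD/ν = 2.166·0.508/1.01×10^-6 = 1.09×10^6 → turbulent
ε/D = 0.039/508 = 7.68×10^-5
Haaland: f = 0.01287
h_f = f(L/D)V²/(2g) = 0.01287·(2340/0.508)·2.166²/(2·9.81) = 14.17 m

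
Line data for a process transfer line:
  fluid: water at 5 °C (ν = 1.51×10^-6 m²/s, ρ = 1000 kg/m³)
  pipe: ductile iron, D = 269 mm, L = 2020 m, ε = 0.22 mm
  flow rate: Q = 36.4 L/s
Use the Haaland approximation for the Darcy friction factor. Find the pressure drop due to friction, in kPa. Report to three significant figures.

V = 4Q/(πD²) = 4·0.0364/(π·0.269²) = 0.6405 m/s
Re = VD/ν = 0.6405·0.269/1.51×10^-6 = 1.14×10^5 → turbulent
ε/D = 0.22/269 = 8.18×10^-4
Haaland: f = 0.02104
h_f = f(L/D)V²/(2g) = 0.02104·(2020/0.269)·0.6405²/(2·9.81) = 3.304 m
Δp = ρg·h_f = 1000·9.81·3.304 = 32.41 kPa

Δp ≈ 32.4 kPa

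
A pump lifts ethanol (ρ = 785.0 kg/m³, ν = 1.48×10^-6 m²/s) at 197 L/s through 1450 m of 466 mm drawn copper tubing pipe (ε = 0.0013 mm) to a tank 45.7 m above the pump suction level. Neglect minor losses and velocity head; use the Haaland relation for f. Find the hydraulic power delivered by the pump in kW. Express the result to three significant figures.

V = 4Q/(πD²) = 1.155 m/s; Re = 3.64×10^5; ε/D = 2.79×10^-6; f = 0.01386
h_f = f(L/D)V²/2g = 2.934 m
Total head H = z + h_f = 45.7 + 2.934 = 48.63 m
P_hyd = ρgQH = 785.0·9.81·0.197·48.63 = 73.78 kW

P_hyd ≈ 73.8 kW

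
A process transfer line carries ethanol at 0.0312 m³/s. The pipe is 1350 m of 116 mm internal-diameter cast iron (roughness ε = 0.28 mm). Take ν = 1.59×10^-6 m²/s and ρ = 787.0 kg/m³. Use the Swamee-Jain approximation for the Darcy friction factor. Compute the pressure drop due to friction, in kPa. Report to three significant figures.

Δp ≈ 1020 kPa

V = 4Q/(πD²) = 4·0.0312/(π·0.116²) = 2.952 m/s
Re = VD/ν = 2.952·0.116/1.59×10^-6 = 2.15×10^5 → turbulent
ε/D = 0.28/116 = 0.00241
Swamee-Jain: f = 0.02554
h_f = f(L/D)V²/(2g) = 0.02554·(1350/0.116)·2.952²/(2·9.81) = 132.0 m
Δp = ρg·h_f = 787.0·9.81·132.0 = 1019 kPa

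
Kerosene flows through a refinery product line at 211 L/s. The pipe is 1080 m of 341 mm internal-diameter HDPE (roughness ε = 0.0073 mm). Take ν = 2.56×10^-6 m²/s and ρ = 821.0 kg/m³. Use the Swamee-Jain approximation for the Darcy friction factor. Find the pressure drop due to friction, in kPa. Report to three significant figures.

V = 4Q/(πD²) = 4·0.211/(π·0.341²) = 2.310 m/s
Re = VD/ν = 2.310·0.341/2.56×10^-6 = 3.08×10^5 → turbulent
ε/D = 0.0073/341 = 2.14×10^-5
Swamee-Jain: f = 0.01456
h_f = f(L/D)V²/(2g) = 0.01456·(1080/0.341)·2.310²/(2·9.81) = 12.54 m
Δp = ρg·h_f = 821.0·9.81·12.54 = 101.0 kPa

Δp ≈ 101 kPa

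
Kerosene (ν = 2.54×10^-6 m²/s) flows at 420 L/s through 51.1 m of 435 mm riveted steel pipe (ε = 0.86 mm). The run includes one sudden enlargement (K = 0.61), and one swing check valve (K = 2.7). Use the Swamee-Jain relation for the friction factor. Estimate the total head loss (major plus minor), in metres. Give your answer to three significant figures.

V = 4Q/(πD²) = 2.826 m/s; V²/2g = 0.4071 m
Re = 4.84×10^5, ε/D = 0.00198 → f = 0.02385 (Swamee-Jain)
Major: h_f = f(L/D)·V²/2g = 0.02385·117.5·0.4071 = 1.140 m
Minor: ΣK = 3.31; h_m = ΣK·V²/2g = 1.347 m
Total H_L = 1.140 + 1.347 = 2.488 m

H_L ≈ 2.49 m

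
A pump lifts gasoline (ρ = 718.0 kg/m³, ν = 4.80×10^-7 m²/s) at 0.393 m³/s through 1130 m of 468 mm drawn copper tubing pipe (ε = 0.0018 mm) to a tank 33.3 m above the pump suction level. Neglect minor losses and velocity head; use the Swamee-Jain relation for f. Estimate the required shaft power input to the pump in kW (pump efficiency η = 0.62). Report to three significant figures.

P_shaft ≈ 178 kW

V = 4Q/(πD²) = 2.285 m/s; Re = 2.23×10^6; ε/D = 3.85×10^-6; f = 0.01035
h_f = f(L/D)V²/2g = 6.647 m
Total head H = z + h_f = 33.3 + 6.647 = 39.95 m
P_hyd = ρgQH = 718.0·9.81·0.393·39.95 = 110.6 kW
P_shaft = P_hyd/η = 110.6/0.62 = 178.4 kW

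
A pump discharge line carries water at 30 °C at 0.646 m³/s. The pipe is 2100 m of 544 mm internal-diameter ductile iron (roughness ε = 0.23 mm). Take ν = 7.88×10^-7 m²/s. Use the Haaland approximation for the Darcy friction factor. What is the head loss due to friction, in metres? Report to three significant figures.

h_f ≈ 24.9 m

V = 4Q/(πD²) = 4·0.646/(π·0.544²) = 2.779 m/s
Re = VD/ν = 2.779·0.544/7.88×10^-7 = 1.92×10^6 → turbulent
ε/D = 0.23/544 = 4.23×10^-4
Haaland: f = 0.01639
h_f = f(L/D)V²/(2g) = 0.01639·(2100/0.544)·2.779²/(2·9.81) = 24.90 m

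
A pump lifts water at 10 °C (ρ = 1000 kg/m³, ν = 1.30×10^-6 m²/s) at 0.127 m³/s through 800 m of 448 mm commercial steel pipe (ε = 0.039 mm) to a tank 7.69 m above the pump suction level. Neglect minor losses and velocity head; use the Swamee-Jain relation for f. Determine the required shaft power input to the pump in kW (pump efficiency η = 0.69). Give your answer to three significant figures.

P_shaft ≈ 15.5 kW

V = 4Q/(πD²) = 0.8057 m/s; Re = 2.78×10^5; ε/D = 8.71×10^-5; f = 0.01549
h_f = f(L/D)V²/2g = 0.9148 m
Total head H = z + h_f = 7.69 + 0.9148 = 8.605 m
P_hyd = ρgQH = 1000·9.81·0.127·8.605 = 10.72 kW
P_shaft = P_hyd/η = 10.72/0.69 = 15.54 kW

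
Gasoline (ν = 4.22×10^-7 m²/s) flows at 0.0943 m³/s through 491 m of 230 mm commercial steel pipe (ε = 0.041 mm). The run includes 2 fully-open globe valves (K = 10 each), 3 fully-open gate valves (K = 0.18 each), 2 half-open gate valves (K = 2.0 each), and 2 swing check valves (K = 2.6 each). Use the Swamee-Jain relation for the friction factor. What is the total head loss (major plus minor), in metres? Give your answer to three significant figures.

H_L ≈ 15.9 m

V = 4Q/(πD²) = 2.270 m/s; V²/2g = 0.2626 m
Re = 1.24×10^6, ε/D = 1.78×10^-4 → f = 0.01435 (Swamee-Jain)
Major: h_f = f(L/D)·V²/2g = 0.01435·2135·0.2626 = 8.045 m
Minor: ΣK = 29.7; h_m = ΣK·V²/2g = 7.809 m
Total H_L = 8.045 + 7.809 = 15.85 m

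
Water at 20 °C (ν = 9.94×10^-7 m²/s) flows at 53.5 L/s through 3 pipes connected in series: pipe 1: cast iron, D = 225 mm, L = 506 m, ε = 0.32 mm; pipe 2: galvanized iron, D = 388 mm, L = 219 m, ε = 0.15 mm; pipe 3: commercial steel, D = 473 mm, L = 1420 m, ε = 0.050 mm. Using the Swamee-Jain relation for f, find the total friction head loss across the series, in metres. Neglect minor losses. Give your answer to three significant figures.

H ≈ 4.99 m

Pipe 1: V = 1.346 m/s, Re = 3.05×10^5, ε/D = 0.00142, f = 0.02233, h_1 = f(L/D)V²/2g = 4.634 m
Pipe 2: V = 0.4525 m/s, Re = 1.77×10^5, ε/D = 3.87×10^-4, f = 0.01855, h_2 = f(L/D)V²/2g = 0.1093 m
Pipe 3: V = 0.3045 m/s, Re = 1.45×10^5, ε/D = 1.06×10^-4, f = 0.01732, h_3 = f(L/D)V²/2g = 0.2456 m
Series → Q common, losses add: H = Σh = 4.989 m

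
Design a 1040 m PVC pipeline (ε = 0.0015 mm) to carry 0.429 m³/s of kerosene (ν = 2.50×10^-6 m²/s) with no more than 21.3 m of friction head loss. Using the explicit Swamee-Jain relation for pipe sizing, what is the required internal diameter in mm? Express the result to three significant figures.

Swamee-Jain (Type III): D = 0.66·[ε^1.25·(LQ²/(gh_f))^4.75 + ν·Q^9.4·(L/(gh_f))^5.2]^0.04
LQ²/(gh_f) = 0.9160; L/(gh_f) = 4.977
Term 1 = ε^1.25·(…)^4.75 = 3.46×10^-8; Term 2 = ν·Q^9.4·(…)^5.2 = 3.69×10^-6
D = 0.66·(3.46×10^-8 + 3.69×10^-6)^0.04 = 0.4003 m = 400 mm
Check: V = 3.41 m/s, Re = 5.46×10^5, f = 0.01295, h_f = 19.9 m ≈ 21.3 m ✓

D ≈ 400 mm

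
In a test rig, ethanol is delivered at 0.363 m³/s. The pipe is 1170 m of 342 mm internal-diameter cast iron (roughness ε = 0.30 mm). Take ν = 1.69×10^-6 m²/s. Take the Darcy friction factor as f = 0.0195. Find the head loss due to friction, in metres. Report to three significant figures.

h_f ≈ 53.1 m

V = 4Q/(πD²) = 4·0.363/(π·0.342²) = 3.952 m/s
h_f = f(L/D)V²/(2g) = 0.01950·(1170/0.342)·3.952²/(2·9.81) = 53.09 m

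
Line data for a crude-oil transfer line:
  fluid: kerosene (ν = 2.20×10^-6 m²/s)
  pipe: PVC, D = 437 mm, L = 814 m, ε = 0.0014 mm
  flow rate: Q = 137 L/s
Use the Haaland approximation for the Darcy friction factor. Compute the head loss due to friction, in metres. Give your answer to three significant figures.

h_f ≈ 1.25 m

V = 4Q/(πD²) = 4·0.137/(π·0.437²) = 0.9134 m/s
Re = VD/ν = 0.9134·0.437/2.20×10^-6 = 1.81×10^5 → turbulent
ε/D = 0.0014/437 = 3.20×10^-6
Haaland: f = 0.01581
h_f = f(L/D)V²/(2g) = 0.01581·(814/0.437)·0.9134²/(2·9.81) = 1.253 m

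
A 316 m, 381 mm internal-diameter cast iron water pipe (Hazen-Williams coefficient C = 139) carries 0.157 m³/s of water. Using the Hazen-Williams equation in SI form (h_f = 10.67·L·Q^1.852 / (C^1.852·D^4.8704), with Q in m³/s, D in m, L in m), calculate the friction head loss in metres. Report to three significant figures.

h_f ≈ 1.29 m

h_f = 10.67·316·0.157^1.852 / (139^1.852·0.381^4.8704) = 1.291 m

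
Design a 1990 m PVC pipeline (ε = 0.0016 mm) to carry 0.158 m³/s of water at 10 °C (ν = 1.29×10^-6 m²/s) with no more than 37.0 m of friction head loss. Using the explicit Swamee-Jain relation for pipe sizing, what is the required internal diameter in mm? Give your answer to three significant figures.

Swamee-Jain (Type III): D = 0.66·[ε^1.25·(LQ²/(gh_f))^4.75 + ν·Q^9.4·(L/(gh_f))^5.2]^0.04
LQ²/(gh_f) = 0.1369; L/(gh_f) = 5.483
Term 1 = ε^1.25·(…)^4.75 = 4.49×10^-12; Term 2 = ν·Q^9.4·(…)^5.2 = 2.63×10^-10
D = 0.66·(4.49×10^-12 + 2.63×10^-10)^0.04 = 0.2733 m = 273 mm
Check: V = 2.69 m/s, Re = 5.71×10^5, f = 0.01289, h_f = 34.7 m ≈ 37.0 m ✓

D ≈ 273 mm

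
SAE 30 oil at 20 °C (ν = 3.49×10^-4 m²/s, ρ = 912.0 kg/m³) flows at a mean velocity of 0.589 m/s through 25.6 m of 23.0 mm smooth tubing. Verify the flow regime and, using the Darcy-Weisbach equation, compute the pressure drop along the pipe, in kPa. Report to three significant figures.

Δp ≈ 290 kPa

Re = VD/ν = 0.589·0.02300/3.49×10^-4 = 38.8 → laminar (Re < 2300)
f = 64/Re = 1.649
h_f = f(L/D)V²/(2g) = 1.649·(25.6/0.02300)·0.589²/(2·9.81) = 32.45 m
Δp = ρg·h_f = 912.0·9.81·32.45 = 290.3 kPa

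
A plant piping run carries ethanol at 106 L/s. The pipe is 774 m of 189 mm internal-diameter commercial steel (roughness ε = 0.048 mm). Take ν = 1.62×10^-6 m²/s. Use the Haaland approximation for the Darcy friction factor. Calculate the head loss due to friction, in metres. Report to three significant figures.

h_f ≈ 47.4 m

V = 4Q/(πD²) = 4·0.106/(π·0.189²) = 3.778 m/s
Re = VD/ν = 3.778·0.189/1.62×10^-6 = 4.41×10^5 → turbulent
ε/D = 0.048/189 = 2.54×10^-4
Haaland: f = 0.01592
h_f = f(L/D)V²/(2g) = 0.01592·(774/0.189)·3.778²/(2·9.81) = 47.44 m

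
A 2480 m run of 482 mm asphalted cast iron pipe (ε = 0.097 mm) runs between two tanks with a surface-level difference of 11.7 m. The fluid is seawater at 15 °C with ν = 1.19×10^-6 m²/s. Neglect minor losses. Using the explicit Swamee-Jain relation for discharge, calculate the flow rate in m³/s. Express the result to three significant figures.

Swamee-Jain (Type II): Q = -0.965·√(gD⁵h_f/L)·ln[ε/(3.7D) + √(3.17ν²L/(gD³h_f))]
√(gD⁵h_f/L) = √(9.81·0.482⁵·11.7/2480) = 0.03470
ε/(3.7D) = 5.44×10^-5; √(3.17ν²L/(gD³h_f)) = 2.94×10^-5
Q = -0.965·0.03470·ln(8.382×10^-5) = 0.3143 m³/s
Check: V = 1.72 m/s, Re = 6.98×10^5, f = 0.01512, h_f = 11.8 m ≈ 11.7 m ✓

Q ≈ 0.314 m³/s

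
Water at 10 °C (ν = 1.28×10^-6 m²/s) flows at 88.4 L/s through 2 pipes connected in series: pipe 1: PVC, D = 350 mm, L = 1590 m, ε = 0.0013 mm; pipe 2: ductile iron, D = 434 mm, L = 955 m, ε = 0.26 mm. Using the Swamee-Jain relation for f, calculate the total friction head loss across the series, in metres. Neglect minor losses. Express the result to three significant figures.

H ≈ 3.69 m

Pipe 1: V = 0.9188 m/s, Re = 2.51×10^5, ε/D = 3.71×10^-6, f = 0.01490, h_1 = f(L/D)V²/2g = 2.913 m
Pipe 2: V = 0.5976 m/s, Re = 2.03×10^5, ε/D = 5.99×10^-4, f = 0.01942, h_2 = f(L/D)V²/2g = 0.7776 m
Series → Q common, losses add: H = Σh = 3.691 m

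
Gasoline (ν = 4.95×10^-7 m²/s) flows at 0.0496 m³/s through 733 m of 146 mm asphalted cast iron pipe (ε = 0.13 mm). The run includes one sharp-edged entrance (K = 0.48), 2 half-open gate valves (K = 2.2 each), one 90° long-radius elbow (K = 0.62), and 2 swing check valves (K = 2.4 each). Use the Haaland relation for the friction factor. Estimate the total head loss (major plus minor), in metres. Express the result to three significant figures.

V = 4Q/(πD²) = 2.963 m/s; V²/2g = 0.4474 m
Re = 8.74×10^5, ε/D = 8.90×10^-4 → f = 0.01946 (Haaland)
Major: h_f = f(L/D)·V²/2g = 0.01946·5021·0.4474 = 43.71 m
Minor: ΣK = 10.3; h_m = ΣK·V²/2g = 4.608 m
Total H_L = 43.71 + 4.608 = 48.32 m

H_L ≈ 48.3 m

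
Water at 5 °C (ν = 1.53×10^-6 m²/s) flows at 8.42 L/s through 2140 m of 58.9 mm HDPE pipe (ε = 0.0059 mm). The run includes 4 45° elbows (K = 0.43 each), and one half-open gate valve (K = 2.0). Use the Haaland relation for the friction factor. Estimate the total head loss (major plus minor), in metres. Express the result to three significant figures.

V = 4Q/(πD²) = 3.090 m/s; V²/2g = 0.4867 m
Re = 1.19×10^5, ε/D = 1.00×10^-4 → f = 0.01769 (Haaland)
Major: h_f = f(L/D)·V²/2g = 0.01769·36333·0.4867 = 312.8 m
Minor: ΣK = 3.72; h_m = ΣK·V²/2g = 1.811 m
Total H_L = 312.8 + 1.811 = 314.6 m

H_L ≈ 315 m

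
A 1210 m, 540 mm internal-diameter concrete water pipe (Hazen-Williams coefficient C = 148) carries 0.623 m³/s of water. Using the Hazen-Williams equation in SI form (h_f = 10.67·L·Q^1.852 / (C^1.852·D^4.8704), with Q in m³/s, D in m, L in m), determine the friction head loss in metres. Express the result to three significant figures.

h_f = 10.67·1210·0.623^1.852 / (148^1.852·0.540^4.8704) = 10.34 m

h_f ≈ 10.3 m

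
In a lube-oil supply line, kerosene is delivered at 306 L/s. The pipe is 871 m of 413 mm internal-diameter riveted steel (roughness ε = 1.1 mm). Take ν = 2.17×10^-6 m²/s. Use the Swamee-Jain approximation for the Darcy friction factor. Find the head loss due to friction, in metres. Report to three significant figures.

h_f ≈ 14.5 m

V = 4Q/(πD²) = 4·0.306/(π·0.413²) = 2.284 m/s
Re = VD/ν = 2.284·0.413/2.17×10^-6 = 4.35×10^5 → turbulent
ε/D = 1.1/413 = 0.00266
Swamee-Jain: f = 0.02577
h_f = f(L/D)V²/(2g) = 0.02577·(871/0.413)·2.284²/(2·9.81) = 14.45 m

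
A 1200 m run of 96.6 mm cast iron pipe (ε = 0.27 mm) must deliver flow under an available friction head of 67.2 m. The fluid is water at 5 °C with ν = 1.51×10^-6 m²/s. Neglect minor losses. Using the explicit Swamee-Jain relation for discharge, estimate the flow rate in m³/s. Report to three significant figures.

Q ≈ 0.0146 m³/s

Swamee-Jain (Type II): Q = -0.965·√(gD⁵h_f/L)·ln[ε/(3.7D) + √(3.17ν²L/(gD³h_f))]
√(gD⁵h_f/L) = √(9.81·0.0966⁵·67.2/1200) = 0.002150
ε/(3.7D) = 7.55×10^-4; √(3.17ν²L/(gD³h_f)) = 1.21×10^-4
Q = -0.965·0.002150·ln(8.762×10^-4) = 0.01460 m³/s
Check: V = 1.99 m/s, Re = 1.27×10^5, f = 0.02696, h_f = 67.8 m ≈ 67.2 m ✓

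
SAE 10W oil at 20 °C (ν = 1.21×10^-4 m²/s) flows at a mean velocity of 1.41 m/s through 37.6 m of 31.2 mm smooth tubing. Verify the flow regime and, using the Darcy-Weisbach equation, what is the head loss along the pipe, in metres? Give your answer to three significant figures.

h_f ≈ 21.5 m

Re = VD/ν = 1.41·0.03120/1.21×10^-4 = 364 → laminar (Re < 2300)
f = 64/Re = 0.1760
h_f = f(L/D)V²/(2g) = 0.1760·(37.6/0.03120)·1.41²/(2·9.81) = 21.50 m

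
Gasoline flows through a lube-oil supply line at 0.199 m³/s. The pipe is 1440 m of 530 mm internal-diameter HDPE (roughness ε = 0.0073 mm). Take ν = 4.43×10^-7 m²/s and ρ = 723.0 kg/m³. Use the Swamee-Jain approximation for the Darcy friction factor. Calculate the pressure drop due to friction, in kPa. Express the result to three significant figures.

Δp ≈ 9.44 kPa

V = 4Q/(πD²) = 4·0.199/(π·0.530²) = 0.9020 m/s
Re = VD/ν = 0.9020·0.530/4.43×10^-7 = 1.08×10^6 → turbulent
ε/D = 0.0073/530 = 1.38×10^-5
Swamee-Jain: f = 0.01181
h_f = f(L/D)V²/(2g) = 0.01181·(1440/0.530)·0.9020²/(2·9.81) = 1.331 m
Δp = ρg·h_f = 723.0·9.81·1.331 = 9.437 kPa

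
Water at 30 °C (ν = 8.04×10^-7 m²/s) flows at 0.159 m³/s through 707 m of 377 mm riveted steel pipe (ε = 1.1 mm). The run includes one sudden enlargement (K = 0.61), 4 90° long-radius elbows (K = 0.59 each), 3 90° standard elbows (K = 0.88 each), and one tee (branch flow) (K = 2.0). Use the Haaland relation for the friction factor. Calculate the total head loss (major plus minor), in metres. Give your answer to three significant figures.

V = 4Q/(πD²) = 1.424 m/s; V²/2g = 0.1034 m
Re = 6.68×10^5, ε/D = 0.00292 → f = 0.02620 (Haaland)
Major: h_f = f(L/D)·V²/2g = 0.02620·1875·0.1034 = 5.081 m
Minor: ΣK = 7.61; h_m = ΣK·V²/2g = 0.7869 m
Total H_L = 5.081 + 0.7869 = 5.868 m

H_L ≈ 5.87 m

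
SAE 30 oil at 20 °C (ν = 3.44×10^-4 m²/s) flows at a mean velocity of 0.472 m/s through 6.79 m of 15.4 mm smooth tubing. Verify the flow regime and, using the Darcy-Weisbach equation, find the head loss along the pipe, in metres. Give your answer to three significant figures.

Re = VD/ν = 0.472·0.01540/3.44×10^-4 = 21.1 → laminar (Re < 2300)
f = 64/Re = 3.029
h_f = f(L/D)V²/(2g) = 3.029·(6.79/0.01540)·0.472²/(2·9.81) = 15.16 m

h_f ≈ 15.2 m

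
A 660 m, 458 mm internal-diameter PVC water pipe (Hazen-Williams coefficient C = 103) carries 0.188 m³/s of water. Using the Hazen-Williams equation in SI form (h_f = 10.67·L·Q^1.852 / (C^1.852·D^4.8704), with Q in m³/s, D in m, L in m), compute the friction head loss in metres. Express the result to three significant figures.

h_f ≈ 2.68 m

h_f = 10.67·660·0.188^1.852 / (103^1.852·0.458^4.8704) = 2.675 m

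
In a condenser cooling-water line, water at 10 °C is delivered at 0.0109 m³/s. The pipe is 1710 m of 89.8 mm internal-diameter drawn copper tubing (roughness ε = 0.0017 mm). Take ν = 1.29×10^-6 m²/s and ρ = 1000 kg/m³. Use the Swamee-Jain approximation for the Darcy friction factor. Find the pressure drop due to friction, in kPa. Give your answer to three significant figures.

Δp ≈ 489 kPa

V = 4Q/(πD²) = 4·0.0109/(π·0.0898²) = 1.721 m/s
Re = VD/ν = 1.721·0.0898/1.29×10^-6 = 1.20×10^5 → turbulent
ε/D = 0.0017/89.8 = 1.89×10^-5
Swamee-Jain: f = 0.01734
h_f = f(L/D)V²/(2g) = 0.01734·(1710/0.0898)·1.721²/(2·9.81) = 49.83 m
Δp = ρg·h_f = 1000·9.81·49.83 = 488.9 kPa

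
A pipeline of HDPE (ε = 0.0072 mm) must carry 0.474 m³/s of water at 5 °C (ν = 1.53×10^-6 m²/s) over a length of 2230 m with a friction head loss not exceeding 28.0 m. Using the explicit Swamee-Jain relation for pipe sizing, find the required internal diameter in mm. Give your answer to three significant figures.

Swamee-Jain (Type III): D = 0.66·[ε^1.25·(LQ²/(gh_f))^4.75 + ν·Q^9.4·(L/(gh_f))^5.2]^0.04
LQ²/(gh_f) = 1.824; L/(gh_f) = 8.119
Term 1 = ε^1.25·(…)^4.75 = 6.48×10^-6; Term 2 = ν·Q^9.4·(…)^5.2 = 7.35×10^-5
D = 0.66·(6.48×10^-6 + 7.35×10^-5)^0.04 = 0.4525 m = 453 mm
Check: V = 2.95 m/s, Re = 8.72×10^5, f = 0.01223, h_f = 26.7 m ≈ 28.0 m ✓

D ≈ 453 mm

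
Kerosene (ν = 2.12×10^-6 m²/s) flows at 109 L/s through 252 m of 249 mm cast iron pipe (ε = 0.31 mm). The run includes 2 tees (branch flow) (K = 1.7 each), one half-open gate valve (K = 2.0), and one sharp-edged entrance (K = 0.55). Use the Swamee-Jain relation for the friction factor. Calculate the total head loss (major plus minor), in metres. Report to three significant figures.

H_L ≈ 7.16 m

V = 4Q/(πD²) = 2.238 m/s; V²/2g = 0.2554 m
Re = 2.63×10^5, ε/D = 0.00124 → f = 0.02182 (Swamee-Jain)
Major: h_f = f(L/D)·V²/2g = 0.02182·1012·0.2554 = 5.640 m
Minor: ΣK = 5.95; h_m = ΣK·V²/2g = 1.519 m
Total H_L = 5.640 + 1.519 = 7.160 m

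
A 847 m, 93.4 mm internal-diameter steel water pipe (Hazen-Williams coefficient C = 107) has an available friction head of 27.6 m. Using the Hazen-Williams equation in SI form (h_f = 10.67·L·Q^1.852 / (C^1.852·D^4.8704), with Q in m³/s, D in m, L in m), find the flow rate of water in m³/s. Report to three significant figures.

Rearranging: Q = [h_f·C^1.852·D^4.8704 / (10.67·L)]^(1/1.852)
Q = [27.6·107^1.852·0.0934^4.8704 / (10.67·847)]^0.540 = 0.009195 m³/s

Q ≈ 0.00919 m³/s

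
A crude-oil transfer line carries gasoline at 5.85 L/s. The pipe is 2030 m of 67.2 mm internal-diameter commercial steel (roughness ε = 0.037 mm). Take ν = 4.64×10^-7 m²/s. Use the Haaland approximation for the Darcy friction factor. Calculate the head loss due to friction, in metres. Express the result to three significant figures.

h_f ≈ 78.1 m

V = 4Q/(πD²) = 4·0.00585/(π·0.0672²) = 1.649 m/s
Re = VD/ν = 1.649·0.0672/4.64×10^-7 = 2.39×10^5 → turbulent
ε/D = 0.037/67.2 = 5.51×10^-4
Haaland: f = 0.01864
h_f = f(L/D)V²/(2g) = 0.01864·(2030/0.0672)·1.649²/(2·9.81) = 78.09 m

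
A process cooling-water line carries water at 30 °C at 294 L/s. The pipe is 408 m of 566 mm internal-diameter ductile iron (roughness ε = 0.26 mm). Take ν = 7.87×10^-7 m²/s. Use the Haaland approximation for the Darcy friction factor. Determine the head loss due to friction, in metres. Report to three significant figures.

V = 4Q/(πD²) = 4·0.294/(π·0.566²) = 1.168 m/s
Re = VD/ν = 1.168·0.566/7.87×10^-7 = 8.40×10^5 → turbulent
ε/D = 0.26/566 = 4.59×10^-4
Haaland: f = 0.01697
h_f = f(L/D)V²/(2g) = 0.01697·(408/0.566)·1.168²/(2·9.81) = 0.8513 m

h_f ≈ 0.851 m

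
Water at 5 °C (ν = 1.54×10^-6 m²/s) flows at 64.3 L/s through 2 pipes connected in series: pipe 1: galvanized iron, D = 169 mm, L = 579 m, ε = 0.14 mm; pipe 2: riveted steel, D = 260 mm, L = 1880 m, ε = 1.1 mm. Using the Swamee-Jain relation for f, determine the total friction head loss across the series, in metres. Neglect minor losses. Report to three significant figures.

H ≈ 44.6 m

Pipe 1: V = 2.866 m/s, Re = 3.15×10^5, ε/D = 8.28×10^-4, f = 0.01995, h_1 = f(L/D)V²/2g = 28.63 m
Pipe 2: V = 1.211 m/s, Re = 2.04×10^5, ε/D = 0.00423, f = 0.02958, h_2 = f(L/D)V²/2g = 15.99 m
Series → Q common, losses add: H = Σh = 44.62 m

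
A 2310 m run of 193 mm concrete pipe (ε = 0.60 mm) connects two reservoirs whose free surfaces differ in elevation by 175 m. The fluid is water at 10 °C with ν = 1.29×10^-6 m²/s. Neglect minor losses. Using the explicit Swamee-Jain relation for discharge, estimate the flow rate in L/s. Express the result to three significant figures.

Swamee-Jain (Type II): Q = -0.965·√(gD⁵h_f/L)·ln[ε/(3.7D) + √(3.17ν²L/(gD³h_f))]
√(gD⁵h_f/L) = √(9.81·0.193⁵·175/2310) = 0.01411
ε/(3.7D) = 8.40×10^-4; √(3.17ν²L/(gD³h_f)) = 3.14×10^-5
Q = -0.965·0.01411·ln(8.716×10^-4) = 0.09591 m³/s
Check: V = 3.28 m/s, Re = 4.90×10^5, f = 0.02681, h_f = 176 m ≈ 175 m ✓

Q ≈ 95.9 L/s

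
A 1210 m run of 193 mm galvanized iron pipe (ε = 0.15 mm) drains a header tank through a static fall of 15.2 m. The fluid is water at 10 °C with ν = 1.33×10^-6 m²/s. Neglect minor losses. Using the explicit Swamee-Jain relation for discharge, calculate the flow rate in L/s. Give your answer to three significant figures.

Q ≈ 45.2 L/s

Swamee-Jain (Type II): Q = -0.965·√(gD⁵h_f/L)·ln[ε/(3.7D) + √(3.17ν²L/(gD³h_f))]
√(gD⁵h_f/L) = √(9.81·0.193⁵·15.2/1210) = 0.005745
ε/(3.7D) = 2.10×10^-4; √(3.17ν²L/(gD³h_f)) = 7.96×10^-5
Q = -0.965·0.005745·ln(2.896×10^-4) = 0.04516 m³/s
Check: V = 1.54 m/s, Re = 2.24×10^5, f = 0.02011, h_f = 15.3 m ≈ 15.2 m ✓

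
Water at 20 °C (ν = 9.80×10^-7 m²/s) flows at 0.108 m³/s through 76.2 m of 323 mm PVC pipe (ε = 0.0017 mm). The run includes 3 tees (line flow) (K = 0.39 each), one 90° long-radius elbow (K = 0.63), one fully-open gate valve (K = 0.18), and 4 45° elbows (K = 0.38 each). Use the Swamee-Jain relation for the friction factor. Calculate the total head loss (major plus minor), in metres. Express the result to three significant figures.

H_L ≈ 0.592 m

V = 4Q/(πD²) = 1.318 m/s; V²/2g = 0.08854 m
Re = 4.34×10^5, ε/D = 5.26×10^-6 → f = 0.01350 (Swamee-Jain)
Major: h_f = f(L/D)·V²/2g = 0.01350·235.9·0.08854 = 0.2821 m
Minor: ΣK = 3.50; h_m = ΣK·V²/2g = 0.3099 m
Total H_L = 0.2821 + 0.3099 = 0.5920 m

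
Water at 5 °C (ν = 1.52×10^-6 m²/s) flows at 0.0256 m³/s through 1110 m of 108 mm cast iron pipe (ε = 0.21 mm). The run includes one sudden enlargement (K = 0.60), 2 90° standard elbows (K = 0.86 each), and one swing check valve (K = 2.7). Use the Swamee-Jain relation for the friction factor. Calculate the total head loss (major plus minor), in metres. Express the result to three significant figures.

V = 4Q/(πD²) = 2.794 m/s; V²/2g = 0.3980 m
Re = 1.99×10^5, ε/D = 0.00194 → f = 0.02433 (Swamee-Jain)
Major: h_f = f(L/D)·V²/2g = 0.02433·10278·0.3980 = 99.55 m
Minor: ΣK = 5.02; h_m = ΣK·V²/2g = 1.998 m
Total H_L = 99.55 + 1.998 = 101.5 m

H_L ≈ 102 m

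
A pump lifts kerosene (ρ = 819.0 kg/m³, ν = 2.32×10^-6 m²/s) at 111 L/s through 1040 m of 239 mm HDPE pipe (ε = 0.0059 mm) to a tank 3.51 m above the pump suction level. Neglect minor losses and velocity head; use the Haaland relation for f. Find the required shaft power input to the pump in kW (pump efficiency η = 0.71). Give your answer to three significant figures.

V = 4Q/(πD²) = 2.474 m/s; Re = 2.55×10^5; ε/D = 2.47×10^-5; f = 0.01498
h_f = f(L/D)V²/2g = 20.33 m
Total head H = z + h_f = 3.51 + 20.33 = 23.84 m
P_hyd = ρgQH = 819.0·9.81·0.111·23.84 = 21.27 kW
P_shaft = P_hyd/η = 21.27/0.71 = 29.95 kW

P_shaft ≈ 30.0 kW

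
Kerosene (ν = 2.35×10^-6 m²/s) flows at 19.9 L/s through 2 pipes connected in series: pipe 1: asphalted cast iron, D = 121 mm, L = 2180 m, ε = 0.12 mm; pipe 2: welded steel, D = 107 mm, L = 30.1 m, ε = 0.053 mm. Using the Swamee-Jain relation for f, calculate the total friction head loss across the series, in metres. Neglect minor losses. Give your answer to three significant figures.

Pipe 1: V = 1.731 m/s, Re = 8.91×10^4, ε/D = 9.92×10^-4, f = 0.02257, h_1 = f(L/D)V²/2g = 62.06 m
Pipe 2: V = 2.213 m/s, Re = 1.01×10^5, ε/D = 4.95×10^-4, f = 0.02037, h_2 = f(L/D)V²/2g = 1.431 m
Series → Q common, losses add: H = Σh = 63.49 m

H ≈ 63.5 m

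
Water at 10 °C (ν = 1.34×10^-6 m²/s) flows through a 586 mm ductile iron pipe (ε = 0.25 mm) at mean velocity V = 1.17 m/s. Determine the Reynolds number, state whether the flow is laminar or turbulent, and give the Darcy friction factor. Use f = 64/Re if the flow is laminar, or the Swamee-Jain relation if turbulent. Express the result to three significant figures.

Re = VD/ν = 1.170·0.586/1.34×10^-6 = 5.12×10^5
Re > 4000 → turbulent; ε/D = 4.27×10^-4
Swamee-Jain: f = 0.01728

Re ≈ 5.12×10^5; turbulent; f ≈ 0.0173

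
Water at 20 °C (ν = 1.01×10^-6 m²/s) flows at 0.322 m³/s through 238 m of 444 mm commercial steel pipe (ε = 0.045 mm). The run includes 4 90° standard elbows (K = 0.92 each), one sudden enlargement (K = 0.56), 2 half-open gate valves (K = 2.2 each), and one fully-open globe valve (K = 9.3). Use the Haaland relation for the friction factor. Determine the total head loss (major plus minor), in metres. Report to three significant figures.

H_L ≈ 5.54 m

V = 4Q/(πD²) = 2.080 m/s; V²/2g = 0.2204 m
Re = 9.14×10^5, ε/D = 1.01×10^-4 → f = 0.01345 (Haaland)
Major: h_f = f(L/D)·V²/2g = 0.01345·536.0·0.2204 = 1.589 m
Minor: ΣK = 17.9; h_m = ΣK·V²/2g = 3.955 m
Total H_L = 1.589 + 3.955 = 5.544 m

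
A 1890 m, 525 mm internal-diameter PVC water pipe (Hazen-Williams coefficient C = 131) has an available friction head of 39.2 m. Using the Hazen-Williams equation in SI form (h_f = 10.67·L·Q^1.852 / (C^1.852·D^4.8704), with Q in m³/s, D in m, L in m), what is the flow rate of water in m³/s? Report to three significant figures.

Rearranging: Q = [h_f·C^1.852·D^4.8704 / (10.67·L)]^(1/1.852)
Q = [39.2·131^1.852·0.525^4.8704 / (10.67·1890)]^0.540 = 0.8267 m³/s

Q ≈ 0.827 m³/s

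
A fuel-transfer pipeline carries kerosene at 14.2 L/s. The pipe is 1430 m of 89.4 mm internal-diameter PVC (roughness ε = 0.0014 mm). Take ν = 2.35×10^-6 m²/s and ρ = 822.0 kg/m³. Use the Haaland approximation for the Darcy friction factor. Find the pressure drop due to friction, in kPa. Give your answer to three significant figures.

V = 4Q/(πD²) = 4·0.0142/(π·0.0894²) = 2.262 m/s
Re = VD/ν = 2.262·0.0894/2.35×10^-6 = 8.61×10^4 → turbulent
ε/D = 0.0014/89.4 = 1.57×10^-5
Haaland: f = 0.01845
h_f = f(L/D)V²/(2g) = 0.01845·(1430/0.0894)·2.262²/(2·9.81) = 76.97 m
Δp = ρg·h_f = 822.0·9.81·76.97 = 620.7 kPa

Δp ≈ 621 kPa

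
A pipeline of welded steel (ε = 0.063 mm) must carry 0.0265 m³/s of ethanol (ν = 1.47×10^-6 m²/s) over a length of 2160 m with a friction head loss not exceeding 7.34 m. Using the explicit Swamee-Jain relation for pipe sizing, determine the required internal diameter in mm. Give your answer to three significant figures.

D ≈ 203 mm

Swamee-Jain (Type III): D = 0.66·[ε^1.25·(LQ²/(gh_f))^4.75 + ν·Q^9.4·(L/(gh_f))^5.2]^0.04
LQ²/(gh_f) = 0.02107; L/(gh_f) = 30.00
Term 1 = ε^1.25·(…)^4.75 = 6.11×10^-14; Term 2 = ν·Q^9.4·(…)^5.2 = 1.06×10^-13
D = 0.66·(6.11×10^-14 + 1.06×10^-13)^0.04 = 0.2035 m = 203 mm
Check: V = 0.815 m/s, Re = 1.13×10^5, f = 0.01920, h_f = 6.90 m ≈ 7.34 m ✓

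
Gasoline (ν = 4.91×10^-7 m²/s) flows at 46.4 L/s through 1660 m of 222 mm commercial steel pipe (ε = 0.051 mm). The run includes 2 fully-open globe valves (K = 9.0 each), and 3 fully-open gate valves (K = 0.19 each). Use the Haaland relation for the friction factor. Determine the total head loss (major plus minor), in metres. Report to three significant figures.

H_L ≈ 9.83 m

V = 4Q/(πD²) = 1.199 m/s; V²/2g = 0.07324 m
Re = 5.42×10^5, ε/D = 2.30×10^-4 → f = 0.01547 (Haaland)
Major: h_f = f(L/D)·V²/2g = 0.01547·7477·0.07324 = 8.471 m
Minor: ΣK = 18.6; h_m = ΣK·V²/2g = 1.360 m
Total H_L = 8.471 + 1.360 = 9.831 m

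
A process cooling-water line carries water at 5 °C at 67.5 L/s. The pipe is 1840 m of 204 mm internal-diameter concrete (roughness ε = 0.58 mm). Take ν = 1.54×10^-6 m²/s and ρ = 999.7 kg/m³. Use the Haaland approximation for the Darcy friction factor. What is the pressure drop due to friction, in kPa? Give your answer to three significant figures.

V = 4Q/(πD²) = 4·0.0675/(π·0.204²) = 2.065 m/s
Re = VD/ν = 2.065·0.204/1.54×10^-6 = 2.74×10^5 → turbulent
ε/D = 0.58/204 = 0.00284
Haaland: f = 0.02628
h_f = f(L/D)V²/(2g) = 0.02628·(1840/0.204)·2.065²/(2·9.81) = 51.53 m
Δp = ρg·h_f = 999.7·9.81·51.53 = 505.4 kPa

Δp ≈ 505 kPa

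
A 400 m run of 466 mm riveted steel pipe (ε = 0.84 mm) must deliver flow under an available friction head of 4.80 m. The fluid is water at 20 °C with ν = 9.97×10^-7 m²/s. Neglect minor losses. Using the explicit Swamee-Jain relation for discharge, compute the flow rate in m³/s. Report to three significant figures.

Swamee-Jain (Type II): Q = -0.965·√(gD⁵h_f/L)·ln[ε/(3.7D) + √(3.17ν²L/(gD³h_f))]
√(gD⁵h_f/L) = √(9.81·0.466⁵·4.80/400) = 0.05086
ε/(3.7D) = 4.87×10^-4; √(3.17ν²L/(gD³h_f)) = 1.63×10^-5
Q = -0.965·0.05086·ln(5.034×10^-4) = 0.3727 m³/s
Check: V = 2.19 m/s, Re = 1.02×10^6, f = 0.02306, h_f = 4.82 m ≈ 4.80 m ✓

Q ≈ 0.373 m³/s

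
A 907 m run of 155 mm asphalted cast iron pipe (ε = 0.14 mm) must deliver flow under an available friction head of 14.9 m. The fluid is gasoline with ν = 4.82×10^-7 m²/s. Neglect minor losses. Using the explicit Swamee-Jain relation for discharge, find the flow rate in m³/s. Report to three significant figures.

Q ≈ 0.0300 m³/s

Swamee-Jain (Type II): Q = -0.965·√(gD⁵h_f/L)·ln[ε/(3.7D) + √(3.17ν²L/(gD³h_f))]
√(gD⁵h_f/L) = √(9.81·0.155⁵·14.9/907) = 0.003797
ε/(3.7D) = 2.44×10^-4; √(3.17ν²L/(gD³h_f)) = 3.50×10^-5
Q = -0.965·0.003797·ln(2.791×10^-4) = 0.02999 m³/s
Check: V = 1.59 m/s, Re = 5.11×10^5, f = 0.01991, h_f = 15.0 m ≈ 14.9 m ✓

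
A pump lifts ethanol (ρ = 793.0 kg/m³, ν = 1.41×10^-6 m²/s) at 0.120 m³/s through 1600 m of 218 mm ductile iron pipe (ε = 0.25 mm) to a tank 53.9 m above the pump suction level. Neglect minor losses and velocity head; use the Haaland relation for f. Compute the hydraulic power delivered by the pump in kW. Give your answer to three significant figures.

P_hyd ≈ 125 kW

V = 4Q/(πD²) = 3.215 m/s; Re = 4.97×10^5; ε/D = 0.00115; f = 0.02082
h_f = f(L/D)V²/2g = 80.52 m
Total head H = z + h_f = 53.9 + 80.52 = 134.4 m
P_hyd = ρgQH = 793.0·9.81·0.120·134.4 = 125.5 kW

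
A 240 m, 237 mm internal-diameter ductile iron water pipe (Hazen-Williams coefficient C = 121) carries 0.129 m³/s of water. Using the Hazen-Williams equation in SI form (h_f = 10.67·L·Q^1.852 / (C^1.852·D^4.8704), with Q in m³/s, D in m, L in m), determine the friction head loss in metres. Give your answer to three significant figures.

h_f = 10.67·240·0.129^1.852 / (121^1.852·0.237^4.8704) = 8.894 m

h_f ≈ 8.89 m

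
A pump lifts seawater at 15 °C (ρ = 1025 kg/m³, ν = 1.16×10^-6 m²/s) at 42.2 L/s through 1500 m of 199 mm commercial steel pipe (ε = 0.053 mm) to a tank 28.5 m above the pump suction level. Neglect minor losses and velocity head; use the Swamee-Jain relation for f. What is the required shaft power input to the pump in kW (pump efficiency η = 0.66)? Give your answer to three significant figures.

P_shaft ≈ 26.2 kW

V = 4Q/(πD²) = 1.357 m/s; Re = 2.33×10^5; ε/D = 2.66×10^-4; f = 0.01727
h_f = f(L/D)V²/2g = 12.22 m
Total head H = z + h_f = 28.5 + 12.22 = 40.72 m
P_hyd = ρgQH = 1025·9.81·0.0422·40.72 = 17.28 kW
P_shaft = P_hyd/η = 17.28/0.66 = 26.18 kW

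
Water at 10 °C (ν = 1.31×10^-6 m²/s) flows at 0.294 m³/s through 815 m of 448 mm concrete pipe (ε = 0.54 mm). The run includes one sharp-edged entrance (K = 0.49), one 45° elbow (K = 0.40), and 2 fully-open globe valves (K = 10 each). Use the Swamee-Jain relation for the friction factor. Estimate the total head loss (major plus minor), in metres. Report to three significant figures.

H_L ≈ 10.5 m

V = 4Q/(πD²) = 1.865 m/s; V²/2g = 0.1773 m
Re = 6.38×10^5, ε/D = 0.00121 → f = 0.02108 (Swamee-Jain)
Major: h_f = f(L/D)·V²/2g = 0.02108·1819·0.1773 = 6.800 m
Minor: ΣK = 20.9; h_m = ΣK·V²/2g = 3.704 m
Total H_L = 6.800 + 3.704 = 10.50 m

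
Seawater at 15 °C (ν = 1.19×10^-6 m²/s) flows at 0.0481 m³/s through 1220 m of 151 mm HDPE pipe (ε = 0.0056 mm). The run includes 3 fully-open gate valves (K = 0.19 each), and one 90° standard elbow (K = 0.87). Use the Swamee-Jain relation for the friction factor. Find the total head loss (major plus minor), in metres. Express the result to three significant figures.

V = 4Q/(πD²) = 2.686 m/s; V²/2g = 0.3677 m
Re = 3.41×10^5, ε/D = 3.71×10^-5 → f = 0.01449 (Swamee-Jain)
Major: h_f = f(L/D)·V²/2g = 0.01449·8079·0.3677 = 43.05 m
Minor: ΣK = 1.44; h_m = ΣK·V²/2g = 0.5295 m
Total H_L = 43.05 + 0.5295 = 43.58 m

H_L ≈ 43.6 m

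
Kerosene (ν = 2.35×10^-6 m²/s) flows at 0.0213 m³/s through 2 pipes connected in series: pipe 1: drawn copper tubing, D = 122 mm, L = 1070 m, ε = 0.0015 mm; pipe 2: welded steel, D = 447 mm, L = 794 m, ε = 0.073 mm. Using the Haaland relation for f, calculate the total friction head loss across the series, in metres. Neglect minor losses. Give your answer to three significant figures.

H ≈ 26.9 m

Pipe 1: V = 1.822 m/s, Re = 9.46×10^4, ε/D = 1.23×10^-5, f = 0.01808, h_1 = f(L/D)V²/2g = 26.83 m
Pipe 2: V = 0.1357 m/s, Re = 2.58×10^4, ε/D = 1.63×10^-4, f = 0.02449, h_2 = f(L/D)V²/2g = 0.04085 m
Series → Q common, losses add: H = Σh = 26.87 m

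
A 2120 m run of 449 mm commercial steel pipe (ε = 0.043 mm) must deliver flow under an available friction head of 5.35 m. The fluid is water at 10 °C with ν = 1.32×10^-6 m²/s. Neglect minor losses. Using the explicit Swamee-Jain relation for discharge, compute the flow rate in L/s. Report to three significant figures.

Q ≈ 195 L/s

Swamee-Jain (Type II): Q = -0.965·√(gD⁵h_f/L)·ln[ε/(3.7D) + √(3.17ν²L/(gD³h_f))]
√(gD⁵h_f/L) = √(9.81·0.449⁵·5.35/2120) = 0.02125
ε/(3.7D) = 2.59×10^-5; √(3.17ν²L/(gD³h_f)) = 4.96×10^-5
Q = -0.965·0.02125·ln(7.553×10^-5) = 0.1947 m³/s
Check: V = 1.23 m/s, Re = 4.18×10^5, f = 0.01473, h_f = 5.36 m ≈ 5.35 m ✓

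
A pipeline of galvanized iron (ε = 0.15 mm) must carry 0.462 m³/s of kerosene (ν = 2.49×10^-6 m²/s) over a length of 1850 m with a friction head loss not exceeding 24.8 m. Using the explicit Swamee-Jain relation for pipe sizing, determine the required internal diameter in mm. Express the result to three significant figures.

Swamee-Jain (Type III): D = 0.66·[ε^1.25·(LQ²/(gh_f))^4.75 + ν·Q^9.4·(L/(gh_f))^5.2]^0.04
LQ²/(gh_f) = 1.623; L/(gh_f) = 7.604
Term 1 = ε^1.25·(…)^4.75 = 1.66×10^-4; Term 2 = ν·Q^9.4·(…)^5.2 = 6.69×10^-5
D = 0.66·(1.66×10^-4 + 6.69×10^-5)^0.04 = 0.4723 m = 472 mm
Check: V = 2.64 m/s, Re = 5.00×10^5, f = 0.01651, h_f = 22.9 m ≈ 24.8 m ✓

D ≈ 472 mm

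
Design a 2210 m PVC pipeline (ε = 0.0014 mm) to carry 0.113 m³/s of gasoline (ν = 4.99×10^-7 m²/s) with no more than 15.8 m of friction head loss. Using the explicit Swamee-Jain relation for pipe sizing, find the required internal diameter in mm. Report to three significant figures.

Swamee-Jain (Type III): D = 0.66·[ε^1.25·(LQ²/(gh_f))^4.75 + ν·Q^9.4·(L/(gh_f))^5.2]^0.04
LQ²/(gh_f) = 0.1821; L/(gh_f) = 14.26
Term 1 = ε^1.25·(…)^4.75 = 1.47×10^-11; Term 2 = ν·Q^9.4·(…)^5.2 = 6.28×10^-10
D = 0.66·(1.47×10^-11 + 6.28×10^-10)^0.04 = 0.2831 m = 283 mm
Check: V = 1.80 m/s, Re = 1.02×10^6, f = 0.01170, h_f = 15.0 m ≈ 15.8 m ✓

D ≈ 283 mm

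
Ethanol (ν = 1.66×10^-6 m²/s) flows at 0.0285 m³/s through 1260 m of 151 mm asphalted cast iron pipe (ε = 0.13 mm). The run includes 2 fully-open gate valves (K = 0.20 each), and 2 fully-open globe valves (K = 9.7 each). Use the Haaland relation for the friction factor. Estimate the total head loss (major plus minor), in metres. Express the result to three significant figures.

V = 4Q/(πD²) = 1.591 m/s; V²/2g = 0.1291 m
Re = 1.45×10^5, ε/D = 8.61×10^-4 → f = 0.02079 (Haaland)
Major: h_f = f(L/D)·V²/2g = 0.02079·8344·0.1291 = 22.40 m
Minor: ΣK = 19.8; h_m = ΣK·V²/2g = 2.556 m
Total H_L = 22.40 + 2.556 = 24.95 m

H_L ≈ 25.0 m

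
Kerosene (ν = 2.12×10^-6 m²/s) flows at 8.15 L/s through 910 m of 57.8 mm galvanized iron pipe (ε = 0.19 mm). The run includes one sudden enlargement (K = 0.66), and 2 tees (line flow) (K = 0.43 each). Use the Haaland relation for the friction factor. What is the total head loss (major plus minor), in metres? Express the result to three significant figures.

H_L ≈ 219 m

V = 4Q/(πD²) = 3.106 m/s; V²/2g = 0.4917 m
Re = 8.47×10^4, ε/D = 0.00329 → f = 0.02820 (Haaland)
Major: h_f = f(L/D)·V²/2g = 0.02820·15744·0.4917 = 218.3 m
Minor: ΣK = 1.52; h_m = ΣK·V²/2g = 0.7474 m
Total H_L = 218.3 + 0.7474 = 219.1 m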